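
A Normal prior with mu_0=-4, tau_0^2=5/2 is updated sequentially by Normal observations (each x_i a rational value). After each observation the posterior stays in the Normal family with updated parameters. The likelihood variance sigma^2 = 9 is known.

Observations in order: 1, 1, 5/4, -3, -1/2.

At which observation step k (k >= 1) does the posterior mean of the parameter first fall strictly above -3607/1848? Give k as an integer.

obs 1: x=1 → posterior Normal(-67/23, 45/23)
obs 2: x=1 → posterior Normal(-31/14, 45/28)
obs 3: x=5/4 → posterior Normal(-223/132, 15/11)
obs 4: x=-3 → posterior Normal(-283/152, 45/38)
obs 5: x=-1/2 → posterior Normal(-293/172, 45/43)

k = 3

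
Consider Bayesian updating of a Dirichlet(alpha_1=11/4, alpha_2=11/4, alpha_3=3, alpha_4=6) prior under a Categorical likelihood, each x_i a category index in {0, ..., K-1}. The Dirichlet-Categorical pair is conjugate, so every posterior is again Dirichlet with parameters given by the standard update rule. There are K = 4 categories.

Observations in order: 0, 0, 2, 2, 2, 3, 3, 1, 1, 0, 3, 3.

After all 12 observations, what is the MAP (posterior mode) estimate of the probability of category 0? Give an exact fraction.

obs 1: x=0 → posterior Dirichlet(15/4, 11/4, 3, 6)
obs 2: x=0 → posterior Dirichlet(19/4, 11/4, 3, 6)
obs 3: x=2 → posterior Dirichlet(19/4, 11/4, 4, 6)
obs 4: x=2 → posterior Dirichlet(19/4, 11/4, 5, 6)
obs 5: x=2 → posterior Dirichlet(19/4, 11/4, 6, 6)
obs 6: x=3 → posterior Dirichlet(19/4, 11/4, 6, 7)
obs 7: x=3 → posterior Dirichlet(19/4, 11/4, 6, 8)
obs 8: x=1 → posterior Dirichlet(19/4, 15/4, 6, 8)
obs 9: x=1 → posterior Dirichlet(19/4, 19/4, 6, 8)
obs 10: x=0 → posterior Dirichlet(23/4, 19/4, 6, 8)
obs 11: x=3 → posterior Dirichlet(23/4, 19/4, 6, 9)
obs 12: x=3 → posterior Dirichlet(23/4, 19/4, 6, 10)

19/90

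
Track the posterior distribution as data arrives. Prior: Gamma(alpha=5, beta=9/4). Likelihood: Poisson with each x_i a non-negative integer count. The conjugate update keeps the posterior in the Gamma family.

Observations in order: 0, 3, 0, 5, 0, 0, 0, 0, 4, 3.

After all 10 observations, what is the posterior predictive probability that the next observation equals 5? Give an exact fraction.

obs 1: x=0 → posterior Gamma(5, 13/4)
obs 2: x=3 → posterior Gamma(8, 17/4)
obs 3: x=0 → posterior Gamma(8, 21/4)
obs 4: x=5 → posterior Gamma(13, 25/4)
obs 5: x=0 → posterior Gamma(13, 29/4)
obs 6: x=0 → posterior Gamma(13, 33/4)
obs 7: x=0 → posterior Gamma(13, 37/4)
obs 8: x=0 → posterior Gamma(13, 41/4)
obs 9: x=4 → posterior Gamma(17, 45/4)
obs 10: x=3 → posterior Gamma(20, 49/4)

277109465151157581318096854177358785028096/12790771483610519443342791266451996229460693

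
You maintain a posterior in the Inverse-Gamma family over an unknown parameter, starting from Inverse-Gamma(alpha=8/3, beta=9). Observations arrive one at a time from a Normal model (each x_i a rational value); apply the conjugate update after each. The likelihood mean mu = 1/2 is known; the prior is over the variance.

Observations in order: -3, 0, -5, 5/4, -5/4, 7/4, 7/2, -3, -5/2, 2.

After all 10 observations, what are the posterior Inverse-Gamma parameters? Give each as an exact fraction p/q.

obs 1: x=-3 → posterior Inverse-Gamma(19/6, 121/8)
obs 2: x=0 → posterior Inverse-Gamma(11/3, 61/4)
obs 3: x=-5 → posterior Inverse-Gamma(25/6, 243/8)
obs 4: x=5/4 → posterior Inverse-Gamma(14/3, 981/32)
obs 5: x=-5/4 → posterior Inverse-Gamma(31/6, 515/16)
obs 6: x=7/4 → posterior Inverse-Gamma(17/3, 1055/32)
obs 7: x=7/2 → posterior Inverse-Gamma(37/6, 1199/32)
obs 8: x=-3 → posterior Inverse-Gamma(20/3, 1395/32)
obs 9: x=-5/2 → posterior Inverse-Gamma(43/6, 1539/32)
obs 10: x=2 → posterior Inverse-Gamma(23/3, 1575/32)

alpha=23/3, beta=1575/32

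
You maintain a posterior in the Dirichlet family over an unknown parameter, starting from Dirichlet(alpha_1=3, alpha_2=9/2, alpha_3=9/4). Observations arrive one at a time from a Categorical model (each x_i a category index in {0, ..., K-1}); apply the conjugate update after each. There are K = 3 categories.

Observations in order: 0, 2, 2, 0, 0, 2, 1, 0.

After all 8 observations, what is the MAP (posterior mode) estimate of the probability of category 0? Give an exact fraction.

24/59

obs 1: x=0 → posterior Dirichlet(4, 9/2, 9/4)
obs 2: x=2 → posterior Dirichlet(4, 9/2, 13/4)
obs 3: x=2 → posterior Dirichlet(4, 9/2, 17/4)
obs 4: x=0 → posterior Dirichlet(5, 9/2, 17/4)
obs 5: x=0 → posterior Dirichlet(6, 9/2, 17/4)
obs 6: x=2 → posterior Dirichlet(6, 9/2, 21/4)
obs 7: x=1 → posterior Dirichlet(6, 11/2, 21/4)
obs 8: x=0 → posterior Dirichlet(7, 11/2, 21/4)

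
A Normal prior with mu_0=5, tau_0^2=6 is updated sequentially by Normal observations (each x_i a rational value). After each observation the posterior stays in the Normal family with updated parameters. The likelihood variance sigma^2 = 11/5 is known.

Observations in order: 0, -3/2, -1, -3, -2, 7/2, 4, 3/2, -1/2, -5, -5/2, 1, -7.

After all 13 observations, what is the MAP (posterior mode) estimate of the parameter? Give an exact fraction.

-320/401

obs 1: x=0 → posterior Normal(55/41, 66/41)
obs 2: x=-3/2 → posterior Normal(10/71, 66/71)
obs 3: x=-1 → posterior Normal(-20/101, 66/101)
obs 4: x=-3 → posterior Normal(-110/131, 66/131)
obs 5: x=-2 → posterior Normal(-170/161, 66/161)
obs 6: x=7/2 → posterior Normal(-65/191, 66/191)
obs 7: x=4 → posterior Normal(55/221, 66/221)
obs 8: x=3/2 → posterior Normal(100/251, 66/251)
obs 9: x=-1/2 → posterior Normal(85/281, 66/281)
obs 10: x=-5 → posterior Normal(-65/311, 66/311)
obs 11: x=-5/2 → posterior Normal(-140/341, 6/31)
obs 12: x=1 → posterior Normal(-110/371, 66/371)
obs 13: x=-7 → posterior Normal(-320/401, 66/401)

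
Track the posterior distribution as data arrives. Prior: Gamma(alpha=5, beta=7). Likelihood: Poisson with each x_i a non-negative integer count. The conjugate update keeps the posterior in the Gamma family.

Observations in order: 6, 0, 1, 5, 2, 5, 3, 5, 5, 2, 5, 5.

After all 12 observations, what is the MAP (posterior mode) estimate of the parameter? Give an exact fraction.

48/19

obs 1: x=6 → posterior Gamma(11, 8)
obs 2: x=0 → posterior Gamma(11, 9)
obs 3: x=1 → posterior Gamma(12, 10)
obs 4: x=5 → posterior Gamma(17, 11)
obs 5: x=2 → posterior Gamma(19, 12)
obs 6: x=5 → posterior Gamma(24, 13)
obs 7: x=3 → posterior Gamma(27, 14)
obs 8: x=5 → posterior Gamma(32, 15)
obs 9: x=5 → posterior Gamma(37, 16)
obs 10: x=2 → posterior Gamma(39, 17)
obs 11: x=5 → posterior Gamma(44, 18)
obs 12: x=5 → posterior Gamma(49, 19)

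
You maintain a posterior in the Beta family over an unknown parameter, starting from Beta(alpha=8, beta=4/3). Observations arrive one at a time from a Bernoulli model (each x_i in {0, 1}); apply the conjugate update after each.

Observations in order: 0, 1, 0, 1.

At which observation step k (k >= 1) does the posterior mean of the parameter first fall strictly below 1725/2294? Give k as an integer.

k = 3

obs 1: x=0 → posterior Beta(8, 7/3)
obs 2: x=1 → posterior Beta(9, 7/3)
obs 3: x=0 → posterior Beta(9, 10/3)
obs 4: x=1 → posterior Beta(10, 10/3)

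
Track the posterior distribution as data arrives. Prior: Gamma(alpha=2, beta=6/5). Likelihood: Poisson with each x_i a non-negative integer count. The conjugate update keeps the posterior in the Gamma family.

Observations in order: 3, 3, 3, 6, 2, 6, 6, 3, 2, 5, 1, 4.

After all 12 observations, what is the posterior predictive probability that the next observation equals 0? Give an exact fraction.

obs 1: x=3 → posterior Gamma(5, 11/5)
obs 2: x=3 → posterior Gamma(8, 16/5)
obs 3: x=3 → posterior Gamma(11, 21/5)
obs 4: x=6 → posterior Gamma(17, 26/5)
obs 5: x=2 → posterior Gamma(19, 31/5)
obs 6: x=6 → posterior Gamma(25, 36/5)
obs 7: x=6 → posterior Gamma(31, 41/5)
obs 8: x=3 → posterior Gamma(34, 46/5)
obs 9: x=2 → posterior Gamma(36, 51/5)
obs 10: x=5 → posterior Gamma(41, 56/5)
obs 11: x=1 → posterior Gamma(42, 61/5)
obs 12: x=4 → posterior Gamma(46, 66/5)

500058754589672853754888434142771836721322615636029797590781913887274816170797039616/14384144627120612844099798511693341675280443634829351032373799642642703462931962464721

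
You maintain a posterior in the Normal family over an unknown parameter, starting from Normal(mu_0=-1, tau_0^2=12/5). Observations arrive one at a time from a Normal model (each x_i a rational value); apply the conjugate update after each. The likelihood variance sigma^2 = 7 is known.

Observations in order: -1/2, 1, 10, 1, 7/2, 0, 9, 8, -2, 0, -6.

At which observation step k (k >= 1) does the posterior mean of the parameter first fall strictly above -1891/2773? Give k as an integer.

obs 1: x=-1/2 → posterior Normal(-41/47, 84/47)
obs 2: x=1 → posterior Normal(-29/59, 84/59)
obs 3: x=10 → posterior Normal(91/71, 84/71)
obs 4: x=1 → posterior Normal(103/83, 84/83)
obs 5: x=7/2 → posterior Normal(29/19, 84/95)
obs 6: x=0 → posterior Normal(145/107, 84/107)
obs 7: x=9 → posterior Normal(253/119, 12/17)
obs 8: x=8 → posterior Normal(349/131, 84/131)
obs 9: x=-2 → posterior Normal(25/11, 84/143)
obs 10: x=0 → posterior Normal(65/31, 84/155)
obs 11: x=-6 → posterior Normal(253/167, 84/167)

k = 2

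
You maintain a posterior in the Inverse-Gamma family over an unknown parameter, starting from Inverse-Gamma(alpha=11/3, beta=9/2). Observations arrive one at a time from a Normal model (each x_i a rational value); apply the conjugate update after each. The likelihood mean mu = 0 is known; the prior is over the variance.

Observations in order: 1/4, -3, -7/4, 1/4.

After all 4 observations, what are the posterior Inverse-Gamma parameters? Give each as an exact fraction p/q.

alpha=17/3, beta=339/32

obs 1: x=1/4 → posterior Inverse-Gamma(25/6, 145/32)
obs 2: x=-3 → posterior Inverse-Gamma(14/3, 289/32)
obs 3: x=-7/4 → posterior Inverse-Gamma(31/6, 169/16)
obs 4: x=1/4 → posterior Inverse-Gamma(17/3, 339/32)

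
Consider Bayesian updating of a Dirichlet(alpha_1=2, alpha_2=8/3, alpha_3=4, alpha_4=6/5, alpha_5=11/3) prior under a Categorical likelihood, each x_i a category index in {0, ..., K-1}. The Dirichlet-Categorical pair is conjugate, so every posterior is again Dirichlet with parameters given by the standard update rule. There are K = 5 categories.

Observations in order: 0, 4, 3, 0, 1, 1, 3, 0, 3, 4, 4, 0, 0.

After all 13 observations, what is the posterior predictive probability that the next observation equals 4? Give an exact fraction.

obs 1: x=0 → posterior Dirichlet(3, 8/3, 4, 6/5, 11/3)
obs 2: x=4 → posterior Dirichlet(3, 8/3, 4, 6/5, 14/3)
obs 3: x=3 → posterior Dirichlet(3, 8/3, 4, 11/5, 14/3)
obs 4: x=0 → posterior Dirichlet(4, 8/3, 4, 11/5, 14/3)
obs 5: x=1 → posterior Dirichlet(4, 11/3, 4, 11/5, 14/3)
obs 6: x=1 → posterior Dirichlet(4, 14/3, 4, 11/5, 14/3)
obs 7: x=3 → posterior Dirichlet(4, 14/3, 4, 16/5, 14/3)
obs 8: x=0 → posterior Dirichlet(5, 14/3, 4, 16/5, 14/3)
obs 9: x=3 → posterior Dirichlet(5, 14/3, 4, 21/5, 14/3)
obs 10: x=4 → posterior Dirichlet(5, 14/3, 4, 21/5, 17/3)
obs 11: x=4 → posterior Dirichlet(5, 14/3, 4, 21/5, 20/3)
obs 12: x=0 → posterior Dirichlet(6, 14/3, 4, 21/5, 20/3)
obs 13: x=0 → posterior Dirichlet(7, 14/3, 4, 21/5, 20/3)

50/199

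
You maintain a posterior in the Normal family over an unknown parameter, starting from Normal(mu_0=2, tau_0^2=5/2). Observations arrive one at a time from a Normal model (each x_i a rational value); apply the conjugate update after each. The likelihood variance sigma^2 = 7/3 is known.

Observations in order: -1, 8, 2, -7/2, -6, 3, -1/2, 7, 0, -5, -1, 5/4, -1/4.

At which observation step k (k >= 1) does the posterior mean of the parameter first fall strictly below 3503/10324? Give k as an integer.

obs 1: x=-1 → posterior Normal(13/29, 35/29)
obs 2: x=8 → posterior Normal(133/44, 35/44)
obs 3: x=2 → posterior Normal(163/59, 35/59)
obs 4: x=-7/2 → posterior Normal(221/148, 35/74)
obs 5: x=-6 → posterior Normal(41/178, 35/89)
obs 6: x=3 → posterior Normal(131/208, 35/104)
obs 7: x=-1/2 → posterior Normal(58/119, 5/17)
obs 8: x=7 → posterior Normal(163/134, 35/134)
obs 9: x=0 → posterior Normal(163/149, 35/149)
obs 10: x=-5 → posterior Normal(22/41, 35/164)
obs 11: x=-1 → posterior Normal(73/179, 35/179)
obs 12: x=5/4 → posterior Normal(367/776, 35/194)
obs 13: x=-1/4 → posterior Normal(8/19, 35/209)

k = 5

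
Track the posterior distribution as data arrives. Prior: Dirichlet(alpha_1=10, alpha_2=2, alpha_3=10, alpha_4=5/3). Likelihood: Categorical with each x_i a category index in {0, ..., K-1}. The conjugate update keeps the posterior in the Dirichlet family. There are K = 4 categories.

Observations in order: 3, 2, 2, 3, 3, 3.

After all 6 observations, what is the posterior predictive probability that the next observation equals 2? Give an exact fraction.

obs 1: x=3 → posterior Dirichlet(10, 2, 10, 8/3)
obs 2: x=2 → posterior Dirichlet(10, 2, 11, 8/3)
obs 3: x=2 → posterior Dirichlet(10, 2, 12, 8/3)
obs 4: x=3 → posterior Dirichlet(10, 2, 12, 11/3)
obs 5: x=3 → posterior Dirichlet(10, 2, 12, 14/3)
obs 6: x=3 → posterior Dirichlet(10, 2, 12, 17/3)

36/89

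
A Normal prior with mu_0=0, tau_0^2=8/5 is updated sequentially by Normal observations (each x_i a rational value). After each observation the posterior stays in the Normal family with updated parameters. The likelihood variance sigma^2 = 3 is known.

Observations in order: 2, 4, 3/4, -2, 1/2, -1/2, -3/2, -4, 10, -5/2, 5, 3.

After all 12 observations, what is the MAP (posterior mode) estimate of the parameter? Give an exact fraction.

118/111

obs 1: x=2 → posterior Normal(16/23, 24/23)
obs 2: x=4 → posterior Normal(48/31, 24/31)
obs 3: x=3/4 → posterior Normal(18/13, 8/13)
obs 4: x=-2 → posterior Normal(38/47, 24/47)
obs 5: x=1/2 → posterior Normal(42/55, 24/55)
obs 6: x=-1/2 → posterior Normal(38/63, 8/21)
obs 7: x=-3/2 → posterior Normal(26/71, 24/71)
obs 8: x=-4 → posterior Normal(-6/79, 24/79)
obs 9: x=10 → posterior Normal(74/87, 8/29)
obs 10: x=-5/2 → posterior Normal(54/95, 24/95)
obs 11: x=5 → posterior Normal(94/103, 24/103)
obs 12: x=3 → posterior Normal(118/111, 8/37)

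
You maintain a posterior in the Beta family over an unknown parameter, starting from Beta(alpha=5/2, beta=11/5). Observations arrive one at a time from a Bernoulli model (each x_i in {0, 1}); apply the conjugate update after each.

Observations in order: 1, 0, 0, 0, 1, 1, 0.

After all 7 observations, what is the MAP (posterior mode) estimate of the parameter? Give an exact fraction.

45/97

obs 1: x=1 → posterior Beta(7/2, 11/5)
obs 2: x=0 → posterior Beta(7/2, 16/5)
obs 3: x=0 → posterior Beta(7/2, 21/5)
obs 4: x=0 → posterior Beta(7/2, 26/5)
obs 5: x=1 → posterior Beta(9/2, 26/5)
obs 6: x=1 → posterior Beta(11/2, 26/5)
obs 7: x=0 → posterior Beta(11/2, 31/5)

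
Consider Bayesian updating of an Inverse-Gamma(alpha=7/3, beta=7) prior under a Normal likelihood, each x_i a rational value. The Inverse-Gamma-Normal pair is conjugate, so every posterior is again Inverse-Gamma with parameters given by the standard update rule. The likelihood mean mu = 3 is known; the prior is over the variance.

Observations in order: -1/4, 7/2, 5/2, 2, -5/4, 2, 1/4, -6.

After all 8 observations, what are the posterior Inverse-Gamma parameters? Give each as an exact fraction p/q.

obs 1: x=-1/4 → posterior Inverse-Gamma(17/6, 393/32)
obs 2: x=7/2 → posterior Inverse-Gamma(10/3, 397/32)
obs 3: x=5/2 → posterior Inverse-Gamma(23/6, 401/32)
obs 4: x=2 → posterior Inverse-Gamma(13/3, 417/32)
obs 5: x=-5/4 → posterior Inverse-Gamma(29/6, 353/16)
obs 6: x=2 → posterior Inverse-Gamma(16/3, 361/16)
obs 7: x=1/4 → posterior Inverse-Gamma(35/6, 843/32)
obs 8: x=-6 → posterior Inverse-Gamma(19/3, 2139/32)

alpha=19/3, beta=2139/32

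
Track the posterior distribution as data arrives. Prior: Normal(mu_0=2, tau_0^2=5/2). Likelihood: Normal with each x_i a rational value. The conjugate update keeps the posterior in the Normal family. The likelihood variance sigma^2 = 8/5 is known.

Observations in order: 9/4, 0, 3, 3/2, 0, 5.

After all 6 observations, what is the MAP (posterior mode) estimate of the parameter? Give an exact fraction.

obs 1: x=9/4 → posterior Normal(353/164, 40/41)
obs 2: x=0 → posterior Normal(353/264, 20/33)
obs 3: x=3 → posterior Normal(653/364, 40/91)
obs 4: x=3/2 → posterior Normal(803/464, 10/29)
obs 5: x=0 → posterior Normal(803/564, 40/141)
obs 6: x=5 → posterior Normal(1303/664, 20/83)

1303/664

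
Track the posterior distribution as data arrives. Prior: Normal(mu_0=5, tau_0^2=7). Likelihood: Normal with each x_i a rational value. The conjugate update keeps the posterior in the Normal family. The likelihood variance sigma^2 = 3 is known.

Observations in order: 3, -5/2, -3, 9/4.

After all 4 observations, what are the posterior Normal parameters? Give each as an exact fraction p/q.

obs 1: x=3 → posterior Normal(18/5, 21/10)
obs 2: x=-5/2 → posterior Normal(37/34, 21/17)
obs 3: x=-3 → posterior Normal(-5/48, 7/8)
obs 4: x=9/4 → posterior Normal(53/124, 21/31)

mu_0=53/124, tau_0^2=21/31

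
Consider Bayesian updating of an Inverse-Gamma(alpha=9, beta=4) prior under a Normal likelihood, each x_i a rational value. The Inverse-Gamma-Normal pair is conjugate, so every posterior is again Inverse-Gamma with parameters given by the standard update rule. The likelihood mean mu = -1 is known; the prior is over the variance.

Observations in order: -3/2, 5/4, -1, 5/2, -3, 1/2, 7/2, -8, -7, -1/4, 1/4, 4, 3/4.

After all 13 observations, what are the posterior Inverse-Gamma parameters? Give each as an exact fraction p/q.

alpha=31/2, beta=669/8

obs 1: x=-3/2 → posterior Inverse-Gamma(19/2, 33/8)
obs 2: x=5/4 → posterior Inverse-Gamma(10, 213/32)
obs 3: x=-1 → posterior Inverse-Gamma(21/2, 213/32)
obs 4: x=5/2 → posterior Inverse-Gamma(11, 409/32)
obs 5: x=-3 → posterior Inverse-Gamma(23/2, 473/32)
obs 6: x=1/2 → posterior Inverse-Gamma(12, 509/32)
obs 7: x=7/2 → posterior Inverse-Gamma(25/2, 833/32)
obs 8: x=-8 → posterior Inverse-Gamma(13, 1617/32)
obs 9: x=-7 → posterior Inverse-Gamma(27/2, 2193/32)
obs 10: x=-1/4 → posterior Inverse-Gamma(14, 1101/16)
obs 11: x=1/4 → posterior Inverse-Gamma(29/2, 2227/32)
obs 12: x=4 → posterior Inverse-Gamma(15, 2627/32)
obs 13: x=3/4 → posterior Inverse-Gamma(31/2, 669/8)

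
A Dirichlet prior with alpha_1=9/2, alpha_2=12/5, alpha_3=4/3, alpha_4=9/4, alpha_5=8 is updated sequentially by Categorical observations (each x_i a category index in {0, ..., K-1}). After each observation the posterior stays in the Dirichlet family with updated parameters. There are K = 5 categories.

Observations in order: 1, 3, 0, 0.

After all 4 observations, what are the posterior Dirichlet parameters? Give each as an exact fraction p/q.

obs 1: x=1 → posterior Dirichlet(9/2, 17/5, 4/3, 9/4, 8)
obs 2: x=3 → posterior Dirichlet(9/2, 17/5, 4/3, 13/4, 8)
obs 3: x=0 → posterior Dirichlet(11/2, 17/5, 4/3, 13/4, 8)
obs 4: x=0 → posterior Dirichlet(13/2, 17/5, 4/3, 13/4, 8)

alpha_1=13/2, alpha_2=17/5, alpha_3=4/3, alpha_4=13/4, alpha_5=8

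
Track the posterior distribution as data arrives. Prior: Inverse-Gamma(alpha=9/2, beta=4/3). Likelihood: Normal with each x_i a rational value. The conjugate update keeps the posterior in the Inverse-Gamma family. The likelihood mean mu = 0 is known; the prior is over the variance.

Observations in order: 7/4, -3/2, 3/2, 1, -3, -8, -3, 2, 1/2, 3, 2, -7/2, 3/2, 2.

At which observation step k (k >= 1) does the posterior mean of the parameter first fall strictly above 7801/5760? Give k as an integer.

obs 1: x=7/4 → posterior Inverse-Gamma(5, 275/96)
obs 2: x=-3/2 → posterior Inverse-Gamma(11/2, 383/96)
obs 3: x=3/2 → posterior Inverse-Gamma(6, 491/96)
obs 4: x=1 → posterior Inverse-Gamma(13/2, 539/96)
obs 5: x=-3 → posterior Inverse-Gamma(7, 971/96)
obs 6: x=-8 → posterior Inverse-Gamma(15/2, 4043/96)
obs 7: x=-3 → posterior Inverse-Gamma(8, 4475/96)
obs 8: x=2 → posterior Inverse-Gamma(17/2, 4667/96)
obs 9: x=1/2 → posterior Inverse-Gamma(9, 4679/96)
obs 10: x=3 → posterior Inverse-Gamma(19/2, 5111/96)
obs 11: x=2 → posterior Inverse-Gamma(10, 5303/96)
obs 12: x=-7/2 → posterior Inverse-Gamma(21/2, 5891/96)
obs 13: x=3/2 → posterior Inverse-Gamma(11, 5999/96)
obs 14: x=2 → posterior Inverse-Gamma(23/2, 6191/96)

k = 5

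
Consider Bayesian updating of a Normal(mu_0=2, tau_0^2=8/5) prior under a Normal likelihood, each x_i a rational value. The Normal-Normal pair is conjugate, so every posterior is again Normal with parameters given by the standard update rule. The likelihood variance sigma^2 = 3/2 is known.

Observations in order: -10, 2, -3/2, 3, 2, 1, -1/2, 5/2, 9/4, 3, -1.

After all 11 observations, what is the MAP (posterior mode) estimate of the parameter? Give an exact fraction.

74/191

obs 1: x=-10 → posterior Normal(-130/31, 24/31)
obs 2: x=2 → posterior Normal(-98/47, 24/47)
obs 3: x=-3/2 → posterior Normal(-122/63, 8/21)
obs 4: x=3 → posterior Normal(-74/79, 24/79)
obs 5: x=2 → posterior Normal(-42/95, 24/95)
obs 6: x=1 → posterior Normal(-26/111, 8/37)
obs 7: x=-1/2 → posterior Normal(-34/127, 24/127)
obs 8: x=5/2 → posterior Normal(6/143, 24/143)
obs 9: x=9/4 → posterior Normal(14/53, 8/53)
obs 10: x=3 → posterior Normal(18/35, 24/175)
obs 11: x=-1 → posterior Normal(74/191, 24/191)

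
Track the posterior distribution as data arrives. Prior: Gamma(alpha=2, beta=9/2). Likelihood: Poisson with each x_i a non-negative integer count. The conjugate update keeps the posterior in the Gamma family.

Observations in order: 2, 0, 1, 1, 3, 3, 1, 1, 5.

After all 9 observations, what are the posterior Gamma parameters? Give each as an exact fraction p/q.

obs 1: x=2 → posterior Gamma(4, 11/2)
obs 2: x=0 → posterior Gamma(4, 13/2)
obs 3: x=1 → posterior Gamma(5, 15/2)
obs 4: x=1 → posterior Gamma(6, 17/2)
obs 5: x=3 → posterior Gamma(9, 19/2)
obs 6: x=3 → posterior Gamma(12, 21/2)
obs 7: x=1 → posterior Gamma(13, 23/2)
obs 8: x=1 → posterior Gamma(14, 25/2)
obs 9: x=5 → posterior Gamma(19, 27/2)

alpha=19, beta=27/2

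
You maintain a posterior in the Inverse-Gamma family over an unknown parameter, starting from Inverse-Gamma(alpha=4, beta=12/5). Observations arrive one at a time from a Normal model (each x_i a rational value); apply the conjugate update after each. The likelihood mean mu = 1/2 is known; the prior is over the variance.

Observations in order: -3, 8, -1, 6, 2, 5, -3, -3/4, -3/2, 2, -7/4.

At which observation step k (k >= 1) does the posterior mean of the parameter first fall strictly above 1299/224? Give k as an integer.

obs 1: x=-3 → posterior Inverse-Gamma(9/2, 341/40)
obs 2: x=8 → posterior Inverse-Gamma(5, 733/20)
obs 3: x=-1 → posterior Inverse-Gamma(11/2, 1511/40)
obs 4: x=6 → posterior Inverse-Gamma(6, 529/10)
obs 5: x=2 → posterior Inverse-Gamma(13/2, 2161/40)
obs 6: x=5 → posterior Inverse-Gamma(7, 1283/20)
obs 7: x=-3 → posterior Inverse-Gamma(15/2, 2811/40)
obs 8: x=-3/4 → posterior Inverse-Gamma(8, 11369/160)
obs 9: x=-3/2 → posterior Inverse-Gamma(17/2, 11689/160)
obs 10: x=2 → posterior Inverse-Gamma(9, 11869/160)
obs 11: x=-7/4 → posterior Inverse-Gamma(19/2, 6137/80)

k = 2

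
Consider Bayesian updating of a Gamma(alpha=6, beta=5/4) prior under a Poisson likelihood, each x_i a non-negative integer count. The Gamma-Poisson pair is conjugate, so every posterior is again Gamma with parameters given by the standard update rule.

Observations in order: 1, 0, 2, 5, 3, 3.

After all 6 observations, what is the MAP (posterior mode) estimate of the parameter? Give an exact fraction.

76/29

obs 1: x=1 → posterior Gamma(7, 9/4)
obs 2: x=0 → posterior Gamma(7, 13/4)
obs 3: x=2 → posterior Gamma(9, 17/4)
obs 4: x=5 → posterior Gamma(14, 21/4)
obs 5: x=3 → posterior Gamma(17, 25/4)
obs 6: x=3 → posterior Gamma(20, 29/4)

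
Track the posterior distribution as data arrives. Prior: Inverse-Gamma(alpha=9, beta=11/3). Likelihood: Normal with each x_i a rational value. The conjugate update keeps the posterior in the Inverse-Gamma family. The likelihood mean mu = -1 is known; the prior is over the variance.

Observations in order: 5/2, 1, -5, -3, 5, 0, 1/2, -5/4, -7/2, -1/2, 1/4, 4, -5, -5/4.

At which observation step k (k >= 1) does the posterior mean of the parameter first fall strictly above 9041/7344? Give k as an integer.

k = 2

obs 1: x=5/2 → posterior Inverse-Gamma(19/2, 235/24)
obs 2: x=1 → posterior Inverse-Gamma(10, 283/24)
obs 3: x=-5 → posterior Inverse-Gamma(21/2, 475/24)
obs 4: x=-3 → posterior Inverse-Gamma(11, 523/24)
obs 5: x=5 → posterior Inverse-Gamma(23/2, 955/24)
obs 6: x=0 → posterior Inverse-Gamma(12, 967/24)
obs 7: x=1/2 → posterior Inverse-Gamma(25/2, 497/12)
obs 8: x=-5/4 → posterior Inverse-Gamma(13, 3979/96)
obs 9: x=-7/2 → posterior Inverse-Gamma(27/2, 4279/96)
obs 10: x=-1/2 → posterior Inverse-Gamma(14, 4291/96)
obs 11: x=1/4 → posterior Inverse-Gamma(29/2, 2183/48)
obs 12: x=4 → posterior Inverse-Gamma(15, 2783/48)
obs 13: x=-5 → posterior Inverse-Gamma(31/2, 3167/48)
obs 14: x=-5/4 → posterior Inverse-Gamma(16, 6337/96)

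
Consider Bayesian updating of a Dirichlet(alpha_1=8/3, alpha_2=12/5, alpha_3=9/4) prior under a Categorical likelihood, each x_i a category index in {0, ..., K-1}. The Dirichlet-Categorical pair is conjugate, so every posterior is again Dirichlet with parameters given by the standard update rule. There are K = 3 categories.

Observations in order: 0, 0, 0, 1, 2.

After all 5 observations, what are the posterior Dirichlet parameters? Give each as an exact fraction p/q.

alpha_1=17/3, alpha_2=17/5, alpha_3=13/4

obs 1: x=0 → posterior Dirichlet(11/3, 12/5, 9/4)
obs 2: x=0 → posterior Dirichlet(14/3, 12/5, 9/4)
obs 3: x=0 → posterior Dirichlet(17/3, 12/5, 9/4)
obs 4: x=1 → posterior Dirichlet(17/3, 17/5, 9/4)
obs 5: x=2 → posterior Dirichlet(17/3, 17/5, 13/4)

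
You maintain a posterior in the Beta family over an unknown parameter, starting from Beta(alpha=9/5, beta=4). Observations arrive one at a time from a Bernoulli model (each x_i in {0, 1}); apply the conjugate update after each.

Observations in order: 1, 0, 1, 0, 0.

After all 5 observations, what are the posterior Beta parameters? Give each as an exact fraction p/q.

alpha=19/5, beta=7

obs 1: x=1 → posterior Beta(14/5, 4)
obs 2: x=0 → posterior Beta(14/5, 5)
obs 3: x=1 → posterior Beta(19/5, 5)
obs 4: x=0 → posterior Beta(19/5, 6)
obs 5: x=0 → posterior Beta(19/5, 7)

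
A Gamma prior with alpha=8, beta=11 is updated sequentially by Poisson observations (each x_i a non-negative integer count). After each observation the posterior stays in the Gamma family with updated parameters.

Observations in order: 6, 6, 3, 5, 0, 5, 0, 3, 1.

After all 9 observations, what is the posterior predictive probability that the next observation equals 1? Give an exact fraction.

50852412784640000000000000000000000000000000000000/175522663228862486625127968549968702993144556569961

obs 1: x=6 → posterior Gamma(14, 12)
obs 2: x=6 → posterior Gamma(20, 13)
obs 3: x=3 → posterior Gamma(23, 14)
obs 4: x=5 → posterior Gamma(28, 15)
obs 5: x=0 → posterior Gamma(28, 16)
obs 6: x=5 → posterior Gamma(33, 17)
obs 7: x=0 → posterior Gamma(33, 18)
obs 8: x=3 → posterior Gamma(36, 19)
obs 9: x=1 → posterior Gamma(37, 20)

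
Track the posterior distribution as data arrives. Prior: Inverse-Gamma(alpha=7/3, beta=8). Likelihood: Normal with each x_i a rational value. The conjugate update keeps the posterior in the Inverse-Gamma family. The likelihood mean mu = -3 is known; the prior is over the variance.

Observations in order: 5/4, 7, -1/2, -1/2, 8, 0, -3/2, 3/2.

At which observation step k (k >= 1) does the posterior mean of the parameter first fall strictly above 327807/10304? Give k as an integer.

obs 1: x=5/4 → posterior Inverse-Gamma(17/6, 545/32)
obs 2: x=7 → posterior Inverse-Gamma(10/3, 2145/32)
obs 3: x=-1/2 → posterior Inverse-Gamma(23/6, 2245/32)
obs 4: x=-1/2 → posterior Inverse-Gamma(13/3, 2345/32)
obs 5: x=8 → posterior Inverse-Gamma(29/6, 4281/32)
obs 6: x=0 → posterior Inverse-Gamma(16/3, 4425/32)
obs 7: x=-3/2 → posterior Inverse-Gamma(35/6, 4461/32)
obs 8: x=3/2 → posterior Inverse-Gamma(19/3, 4785/32)

k = 5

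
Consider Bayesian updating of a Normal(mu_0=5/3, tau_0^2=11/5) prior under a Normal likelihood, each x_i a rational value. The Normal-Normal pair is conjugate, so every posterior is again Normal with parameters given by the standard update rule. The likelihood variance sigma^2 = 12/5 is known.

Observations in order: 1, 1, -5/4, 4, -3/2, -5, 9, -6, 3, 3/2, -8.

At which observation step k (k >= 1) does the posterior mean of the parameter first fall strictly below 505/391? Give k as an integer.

k = 2

obs 1: x=1 → posterior Normal(31/23, 132/115)
obs 2: x=1 → posterior Normal(21/17, 66/85)
obs 3: x=-5/4 → posterior Normal(113/180, 44/75)
obs 4: x=4 → posterior Normal(289/224, 33/70)
obs 5: x=-3/2 → posterior Normal(223/268, 132/335)
obs 6: x=-5 → posterior Normal(1/104, 22/65)
obs 7: x=9 → posterior Normal(399/356, 132/445)
obs 8: x=-6 → posterior Normal(27/80, 33/125)
obs 9: x=3 → posterior Normal(89/148, 44/185)
obs 10: x=3/2 → posterior Normal(333/488, 66/305)
obs 11: x=-8 → posterior Normal(-1/28, 132/665)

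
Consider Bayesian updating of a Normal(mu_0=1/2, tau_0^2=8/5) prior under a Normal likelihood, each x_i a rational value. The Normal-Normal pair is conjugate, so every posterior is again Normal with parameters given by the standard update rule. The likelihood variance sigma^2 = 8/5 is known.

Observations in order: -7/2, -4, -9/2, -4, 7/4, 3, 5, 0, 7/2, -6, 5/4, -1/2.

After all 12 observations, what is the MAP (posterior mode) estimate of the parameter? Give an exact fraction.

obs 1: x=-7/2 → posterior Normal(-3/2, 4/5)
obs 2: x=-4 → posterior Normal(-7/3, 8/15)
obs 3: x=-9/2 → posterior Normal(-23/8, 2/5)
obs 4: x=-4 → posterior Normal(-31/10, 8/25)
obs 5: x=7/4 → posterior Normal(-55/24, 4/15)
obs 6: x=3 → posterior Normal(-43/28, 8/35)
obs 7: x=5 → posterior Normal(-23/32, 1/5)
obs 8: x=0 → posterior Normal(-23/36, 8/45)
obs 9: x=7/2 → posterior Normal(-9/40, 4/25)
obs 10: x=-6 → posterior Normal(-3/4, 8/55)
obs 11: x=5/4 → posterior Normal(-7/12, 2/15)
obs 12: x=-1/2 → posterior Normal(-15/26, 8/65)

-15/26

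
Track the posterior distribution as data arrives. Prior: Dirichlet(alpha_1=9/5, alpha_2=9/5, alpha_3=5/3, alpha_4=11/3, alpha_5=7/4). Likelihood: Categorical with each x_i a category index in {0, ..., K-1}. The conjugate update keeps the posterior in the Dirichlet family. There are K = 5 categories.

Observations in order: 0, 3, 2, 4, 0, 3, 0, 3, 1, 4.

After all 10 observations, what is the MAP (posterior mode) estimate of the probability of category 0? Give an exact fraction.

obs 1: x=0 → posterior Dirichlet(14/5, 9/5, 5/3, 11/3, 7/4)
obs 2: x=3 → posterior Dirichlet(14/5, 9/5, 5/3, 14/3, 7/4)
obs 3: x=2 → posterior Dirichlet(14/5, 9/5, 8/3, 14/3, 7/4)
obs 4: x=4 → posterior Dirichlet(14/5, 9/5, 8/3, 14/3, 11/4)
obs 5: x=0 → posterior Dirichlet(19/5, 9/5, 8/3, 14/3, 11/4)
obs 6: x=3 → posterior Dirichlet(19/5, 9/5, 8/3, 17/3, 11/4)
obs 7: x=0 → posterior Dirichlet(24/5, 9/5, 8/3, 17/3, 11/4)
obs 8: x=3 → posterior Dirichlet(24/5, 9/5, 8/3, 20/3, 11/4)
obs 9: x=1 → posterior Dirichlet(24/5, 14/5, 8/3, 20/3, 11/4)
obs 10: x=4 → posterior Dirichlet(24/5, 14/5, 8/3, 20/3, 15/4)

228/941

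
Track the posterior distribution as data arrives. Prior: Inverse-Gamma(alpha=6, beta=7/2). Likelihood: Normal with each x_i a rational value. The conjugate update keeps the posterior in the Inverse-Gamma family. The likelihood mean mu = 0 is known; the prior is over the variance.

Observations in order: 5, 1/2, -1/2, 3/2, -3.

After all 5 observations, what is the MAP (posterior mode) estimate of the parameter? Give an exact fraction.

obs 1: x=5 → posterior Inverse-Gamma(13/2, 16)
obs 2: x=1/2 → posterior Inverse-Gamma(7, 129/8)
obs 3: x=-1/2 → posterior Inverse-Gamma(15/2, 65/4)
obs 4: x=3/2 → posterior Inverse-Gamma(8, 139/8)
obs 5: x=-3 → posterior Inverse-Gamma(17/2, 175/8)

175/76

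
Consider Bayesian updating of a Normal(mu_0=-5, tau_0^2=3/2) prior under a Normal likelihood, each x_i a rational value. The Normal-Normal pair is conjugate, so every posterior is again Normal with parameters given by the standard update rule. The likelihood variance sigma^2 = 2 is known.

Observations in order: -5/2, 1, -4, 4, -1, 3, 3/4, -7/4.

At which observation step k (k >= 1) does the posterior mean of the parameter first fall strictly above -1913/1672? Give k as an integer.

k = 6

obs 1: x=-5/2 → posterior Normal(-55/14, 6/7)
obs 2: x=1 → posterior Normal(-49/20, 3/5)
obs 3: x=-4 → posterior Normal(-73/26, 6/13)
obs 4: x=4 → posterior Normal(-49/32, 3/8)
obs 5: x=-1 → posterior Normal(-55/38, 6/19)
obs 6: x=3 → posterior Normal(-37/44, 3/11)
obs 7: x=3/4 → posterior Normal(-13/20, 6/25)
obs 8: x=-7/4 → posterior Normal(-43/56, 3/14)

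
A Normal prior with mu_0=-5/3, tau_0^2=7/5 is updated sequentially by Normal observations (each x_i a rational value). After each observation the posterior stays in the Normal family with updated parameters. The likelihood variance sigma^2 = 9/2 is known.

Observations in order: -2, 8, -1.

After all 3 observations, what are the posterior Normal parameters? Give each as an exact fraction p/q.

mu_0=-5/87, tau_0^2=21/29

obs 1: x=-2 → posterior Normal(-103/59, 63/59)
obs 2: x=8 → posterior Normal(9/73, 63/73)
obs 3: x=-1 → posterior Normal(-5/87, 21/29)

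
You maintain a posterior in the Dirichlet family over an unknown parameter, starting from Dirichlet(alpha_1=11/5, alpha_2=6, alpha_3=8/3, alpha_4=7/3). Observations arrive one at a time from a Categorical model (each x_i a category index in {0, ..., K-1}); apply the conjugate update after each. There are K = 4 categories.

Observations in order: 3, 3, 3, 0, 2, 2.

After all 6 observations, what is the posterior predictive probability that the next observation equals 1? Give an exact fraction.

5/16

obs 1: x=3 → posterior Dirichlet(11/5, 6, 8/3, 10/3)
obs 2: x=3 → posterior Dirichlet(11/5, 6, 8/3, 13/3)
obs 3: x=3 → posterior Dirichlet(11/5, 6, 8/3, 16/3)
obs 4: x=0 → posterior Dirichlet(16/5, 6, 8/3, 16/3)
obs 5: x=2 → posterior Dirichlet(16/5, 6, 11/3, 16/3)
obs 6: x=2 → posterior Dirichlet(16/5, 6, 14/3, 16/3)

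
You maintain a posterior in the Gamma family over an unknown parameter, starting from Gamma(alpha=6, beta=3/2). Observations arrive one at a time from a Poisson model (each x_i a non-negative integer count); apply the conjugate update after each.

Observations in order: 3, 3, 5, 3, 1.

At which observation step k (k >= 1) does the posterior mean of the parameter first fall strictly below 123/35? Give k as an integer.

k = 2

obs 1: x=3 → posterior Gamma(9, 5/2)
obs 2: x=3 → posterior Gamma(12, 7/2)
obs 3: x=5 → posterior Gamma(17, 9/2)
obs 4: x=3 → posterior Gamma(20, 11/2)
obs 5: x=1 → posterior Gamma(21, 13/2)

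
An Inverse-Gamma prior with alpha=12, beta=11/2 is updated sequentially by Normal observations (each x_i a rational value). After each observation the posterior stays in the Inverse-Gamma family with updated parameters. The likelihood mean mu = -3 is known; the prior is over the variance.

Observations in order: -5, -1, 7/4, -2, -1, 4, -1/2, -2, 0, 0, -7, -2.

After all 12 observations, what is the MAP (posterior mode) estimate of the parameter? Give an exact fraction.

2205/608

obs 1: x=-5 → posterior Inverse-Gamma(25/2, 15/2)
obs 2: x=-1 → posterior Inverse-Gamma(13, 19/2)
obs 3: x=7/4 → posterior Inverse-Gamma(27/2, 665/32)
obs 4: x=-2 → posterior Inverse-Gamma(14, 681/32)
obs 5: x=-1 → posterior Inverse-Gamma(29/2, 745/32)
obs 6: x=4 → posterior Inverse-Gamma(15, 1529/32)
obs 7: x=-1/2 → posterior Inverse-Gamma(31/2, 1629/32)
obs 8: x=-2 → posterior Inverse-Gamma(16, 1645/32)
obs 9: x=0 → posterior Inverse-Gamma(33/2, 1789/32)
obs 10: x=0 → posterior Inverse-Gamma(17, 1933/32)
obs 11: x=-7 → posterior Inverse-Gamma(35/2, 2189/32)
obs 12: x=-2 → posterior Inverse-Gamma(18, 2205/32)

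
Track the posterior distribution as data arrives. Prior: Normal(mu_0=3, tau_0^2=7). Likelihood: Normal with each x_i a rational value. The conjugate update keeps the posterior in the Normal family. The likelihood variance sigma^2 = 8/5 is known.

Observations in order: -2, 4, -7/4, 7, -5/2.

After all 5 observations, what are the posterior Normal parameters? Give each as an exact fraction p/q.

mu_0=761/732, tau_0^2=56/183

obs 1: x=-2 → posterior Normal(-46/43, 56/43)
obs 2: x=4 → posterior Normal(47/39, 28/39)
obs 3: x=-7/4 → posterior Normal(131/452, 56/113)
obs 4: x=7 → posterior Normal(1111/592, 14/37)
obs 5: x=-5/2 → posterior Normal(761/732, 56/183)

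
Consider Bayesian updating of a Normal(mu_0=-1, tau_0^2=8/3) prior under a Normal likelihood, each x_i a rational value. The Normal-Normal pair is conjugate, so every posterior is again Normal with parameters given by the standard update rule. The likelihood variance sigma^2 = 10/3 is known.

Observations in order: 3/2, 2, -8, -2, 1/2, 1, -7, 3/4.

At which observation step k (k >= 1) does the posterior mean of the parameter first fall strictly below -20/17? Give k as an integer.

k = 3

obs 1: x=3/2 → posterior Normal(1/9, 40/27)
obs 2: x=2 → posterior Normal(9/13, 40/39)
obs 3: x=-8 → posterior Normal(-23/17, 40/51)
obs 4: x=-2 → posterior Normal(-31/21, 40/63)
obs 5: x=1/2 → posterior Normal(-29/25, 8/15)
obs 6: x=1 → posterior Normal(-25/29, 40/87)
obs 7: x=-7 → posterior Normal(-53/33, 40/99)
obs 8: x=3/4 → posterior Normal(-50/37, 40/111)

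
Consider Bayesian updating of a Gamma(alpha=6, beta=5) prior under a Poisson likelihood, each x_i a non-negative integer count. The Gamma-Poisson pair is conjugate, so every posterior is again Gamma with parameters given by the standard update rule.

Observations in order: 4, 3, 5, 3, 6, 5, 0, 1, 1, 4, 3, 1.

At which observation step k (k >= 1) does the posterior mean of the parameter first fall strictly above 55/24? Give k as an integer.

k = 4

obs 1: x=4 → posterior Gamma(10, 6)
obs 2: x=3 → posterior Gamma(13, 7)
obs 3: x=5 → posterior Gamma(18, 8)
obs 4: x=3 → posterior Gamma(21, 9)
obs 5: x=6 → posterior Gamma(27, 10)
obs 6: x=5 → posterior Gamma(32, 11)
obs 7: x=0 → posterior Gamma(32, 12)
obs 8: x=1 → posterior Gamma(33, 13)
obs 9: x=1 → posterior Gamma(34, 14)
obs 10: x=4 → posterior Gamma(38, 15)
obs 11: x=3 → posterior Gamma(41, 16)
obs 12: x=1 → posterior Gamma(42, 17)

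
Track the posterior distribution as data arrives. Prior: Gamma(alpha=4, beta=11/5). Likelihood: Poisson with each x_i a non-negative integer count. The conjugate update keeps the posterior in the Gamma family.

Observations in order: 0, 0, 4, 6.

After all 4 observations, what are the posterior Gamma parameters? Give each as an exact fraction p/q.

alpha=14, beta=31/5

obs 1: x=0 → posterior Gamma(4, 16/5)
obs 2: x=0 → posterior Gamma(4, 21/5)
obs 3: x=4 → posterior Gamma(8, 26/5)
obs 4: x=6 → posterior Gamma(14, 31/5)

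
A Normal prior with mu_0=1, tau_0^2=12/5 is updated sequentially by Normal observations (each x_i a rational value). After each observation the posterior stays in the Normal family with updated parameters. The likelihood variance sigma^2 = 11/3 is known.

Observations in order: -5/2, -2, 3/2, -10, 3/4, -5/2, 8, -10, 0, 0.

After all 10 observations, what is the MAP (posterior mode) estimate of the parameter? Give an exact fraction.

obs 1: x=-5/2 → posterior Normal(-5/13, 132/91)
obs 2: x=-2 → posterior Normal(-107/127, 132/127)
obs 3: x=3/2 → posterior Normal(-53/163, 132/163)
obs 4: x=-10 → posterior Normal(-413/199, 132/199)
obs 5: x=3/4 → posterior Normal(-386/235, 132/235)
obs 6: x=-5/2 → posterior Normal(-476/271, 132/271)
obs 7: x=8 → posterior Normal(-188/307, 132/307)
obs 8: x=-10 → posterior Normal(-548/343, 132/343)
obs 9: x=0 → posterior Normal(-548/379, 132/379)
obs 10: x=0 → posterior Normal(-548/415, 132/415)

-548/415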